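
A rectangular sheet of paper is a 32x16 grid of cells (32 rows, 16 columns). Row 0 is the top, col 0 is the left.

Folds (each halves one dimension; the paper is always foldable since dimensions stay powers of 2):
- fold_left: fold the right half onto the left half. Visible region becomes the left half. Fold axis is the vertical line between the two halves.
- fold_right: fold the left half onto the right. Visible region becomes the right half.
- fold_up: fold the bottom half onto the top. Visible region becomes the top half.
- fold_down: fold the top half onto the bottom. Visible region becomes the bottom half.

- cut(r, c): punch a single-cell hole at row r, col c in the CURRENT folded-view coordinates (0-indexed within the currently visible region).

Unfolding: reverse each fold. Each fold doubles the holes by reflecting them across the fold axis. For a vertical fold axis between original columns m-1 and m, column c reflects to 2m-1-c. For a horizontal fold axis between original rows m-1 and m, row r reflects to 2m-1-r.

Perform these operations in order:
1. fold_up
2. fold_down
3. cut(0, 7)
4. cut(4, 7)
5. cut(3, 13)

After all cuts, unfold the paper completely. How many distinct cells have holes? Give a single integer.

Answer: 12

Derivation:
Op 1 fold_up: fold axis h@16; visible region now rows[0,16) x cols[0,16) = 16x16
Op 2 fold_down: fold axis h@8; visible region now rows[8,16) x cols[0,16) = 8x16
Op 3 cut(0, 7): punch at orig (8,7); cuts so far [(8, 7)]; region rows[8,16) x cols[0,16) = 8x16
Op 4 cut(4, 7): punch at orig (12,7); cuts so far [(8, 7), (12, 7)]; region rows[8,16) x cols[0,16) = 8x16
Op 5 cut(3, 13): punch at orig (11,13); cuts so far [(8, 7), (11, 13), (12, 7)]; region rows[8,16) x cols[0,16) = 8x16
Unfold 1 (reflect across h@8): 6 holes -> [(3, 7), (4, 13), (7, 7), (8, 7), (11, 13), (12, 7)]
Unfold 2 (reflect across h@16): 12 holes -> [(3, 7), (4, 13), (7, 7), (8, 7), (11, 13), (12, 7), (19, 7), (20, 13), (23, 7), (24, 7), (27, 13), (28, 7)]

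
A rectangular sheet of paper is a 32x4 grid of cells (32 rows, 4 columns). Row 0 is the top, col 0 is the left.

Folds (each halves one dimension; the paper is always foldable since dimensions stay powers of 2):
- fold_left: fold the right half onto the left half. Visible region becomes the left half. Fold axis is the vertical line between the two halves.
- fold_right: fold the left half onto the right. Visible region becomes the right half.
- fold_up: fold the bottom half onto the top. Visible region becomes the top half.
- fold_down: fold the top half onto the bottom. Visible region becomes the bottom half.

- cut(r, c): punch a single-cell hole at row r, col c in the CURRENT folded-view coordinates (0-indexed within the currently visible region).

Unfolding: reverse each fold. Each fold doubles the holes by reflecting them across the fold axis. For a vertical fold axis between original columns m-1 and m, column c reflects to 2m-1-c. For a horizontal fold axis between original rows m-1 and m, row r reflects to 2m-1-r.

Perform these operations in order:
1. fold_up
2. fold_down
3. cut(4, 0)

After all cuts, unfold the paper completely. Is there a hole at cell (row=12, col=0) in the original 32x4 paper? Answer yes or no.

Op 1 fold_up: fold axis h@16; visible region now rows[0,16) x cols[0,4) = 16x4
Op 2 fold_down: fold axis h@8; visible region now rows[8,16) x cols[0,4) = 8x4
Op 3 cut(4, 0): punch at orig (12,0); cuts so far [(12, 0)]; region rows[8,16) x cols[0,4) = 8x4
Unfold 1 (reflect across h@8): 2 holes -> [(3, 0), (12, 0)]
Unfold 2 (reflect across h@16): 4 holes -> [(3, 0), (12, 0), (19, 0), (28, 0)]
Holes: [(3, 0), (12, 0), (19, 0), (28, 0)]

Answer: yes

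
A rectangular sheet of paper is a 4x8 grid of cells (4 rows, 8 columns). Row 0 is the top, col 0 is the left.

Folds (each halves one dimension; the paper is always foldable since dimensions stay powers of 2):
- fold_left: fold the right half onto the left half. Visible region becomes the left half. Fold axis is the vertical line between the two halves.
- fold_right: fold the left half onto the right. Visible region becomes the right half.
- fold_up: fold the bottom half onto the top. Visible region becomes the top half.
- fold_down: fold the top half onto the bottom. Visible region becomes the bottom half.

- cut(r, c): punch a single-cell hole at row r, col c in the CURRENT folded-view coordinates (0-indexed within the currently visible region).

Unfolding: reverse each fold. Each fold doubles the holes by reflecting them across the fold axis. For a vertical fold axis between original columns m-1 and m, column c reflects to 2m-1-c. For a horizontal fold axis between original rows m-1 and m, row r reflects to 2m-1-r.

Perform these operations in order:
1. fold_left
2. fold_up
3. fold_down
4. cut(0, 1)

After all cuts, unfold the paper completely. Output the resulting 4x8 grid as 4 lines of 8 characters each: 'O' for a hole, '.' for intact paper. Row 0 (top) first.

Answer: .O....O.
.O....O.
.O....O.
.O....O.

Derivation:
Op 1 fold_left: fold axis v@4; visible region now rows[0,4) x cols[0,4) = 4x4
Op 2 fold_up: fold axis h@2; visible region now rows[0,2) x cols[0,4) = 2x4
Op 3 fold_down: fold axis h@1; visible region now rows[1,2) x cols[0,4) = 1x4
Op 4 cut(0, 1): punch at orig (1,1); cuts so far [(1, 1)]; region rows[1,2) x cols[0,4) = 1x4
Unfold 1 (reflect across h@1): 2 holes -> [(0, 1), (1, 1)]
Unfold 2 (reflect across h@2): 4 holes -> [(0, 1), (1, 1), (2, 1), (3, 1)]
Unfold 3 (reflect across v@4): 8 holes -> [(0, 1), (0, 6), (1, 1), (1, 6), (2, 1), (2, 6), (3, 1), (3, 6)]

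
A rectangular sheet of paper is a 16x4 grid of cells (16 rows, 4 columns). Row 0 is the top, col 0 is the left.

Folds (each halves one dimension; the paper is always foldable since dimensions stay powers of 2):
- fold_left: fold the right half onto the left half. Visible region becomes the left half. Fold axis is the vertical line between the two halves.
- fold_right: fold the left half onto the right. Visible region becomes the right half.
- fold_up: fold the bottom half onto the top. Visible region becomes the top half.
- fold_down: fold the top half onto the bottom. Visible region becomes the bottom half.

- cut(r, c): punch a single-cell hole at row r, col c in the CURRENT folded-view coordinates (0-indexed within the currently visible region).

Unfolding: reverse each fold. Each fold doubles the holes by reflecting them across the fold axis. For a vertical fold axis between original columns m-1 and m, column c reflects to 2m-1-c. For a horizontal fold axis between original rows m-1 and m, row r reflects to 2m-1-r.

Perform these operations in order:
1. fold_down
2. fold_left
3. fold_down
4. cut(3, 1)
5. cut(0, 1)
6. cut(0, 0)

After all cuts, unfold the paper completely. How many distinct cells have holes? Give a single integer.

Answer: 24

Derivation:
Op 1 fold_down: fold axis h@8; visible region now rows[8,16) x cols[0,4) = 8x4
Op 2 fold_left: fold axis v@2; visible region now rows[8,16) x cols[0,2) = 8x2
Op 3 fold_down: fold axis h@12; visible region now rows[12,16) x cols[0,2) = 4x2
Op 4 cut(3, 1): punch at orig (15,1); cuts so far [(15, 1)]; region rows[12,16) x cols[0,2) = 4x2
Op 5 cut(0, 1): punch at orig (12,1); cuts so far [(12, 1), (15, 1)]; region rows[12,16) x cols[0,2) = 4x2
Op 6 cut(0, 0): punch at orig (12,0); cuts so far [(12, 0), (12, 1), (15, 1)]; region rows[12,16) x cols[0,2) = 4x2
Unfold 1 (reflect across h@12): 6 holes -> [(8, 1), (11, 0), (11, 1), (12, 0), (12, 1), (15, 1)]
Unfold 2 (reflect across v@2): 12 holes -> [(8, 1), (8, 2), (11, 0), (11, 1), (11, 2), (11, 3), (12, 0), (12, 1), (12, 2), (12, 3), (15, 1), (15, 2)]
Unfold 3 (reflect across h@8): 24 holes -> [(0, 1), (0, 2), (3, 0), (3, 1), (3, 2), (3, 3), (4, 0), (4, 1), (4, 2), (4, 3), (7, 1), (7, 2), (8, 1), (8, 2), (11, 0), (11, 1), (11, 2), (11, 3), (12, 0), (12, 1), (12, 2), (12, 3), (15, 1), (15, 2)]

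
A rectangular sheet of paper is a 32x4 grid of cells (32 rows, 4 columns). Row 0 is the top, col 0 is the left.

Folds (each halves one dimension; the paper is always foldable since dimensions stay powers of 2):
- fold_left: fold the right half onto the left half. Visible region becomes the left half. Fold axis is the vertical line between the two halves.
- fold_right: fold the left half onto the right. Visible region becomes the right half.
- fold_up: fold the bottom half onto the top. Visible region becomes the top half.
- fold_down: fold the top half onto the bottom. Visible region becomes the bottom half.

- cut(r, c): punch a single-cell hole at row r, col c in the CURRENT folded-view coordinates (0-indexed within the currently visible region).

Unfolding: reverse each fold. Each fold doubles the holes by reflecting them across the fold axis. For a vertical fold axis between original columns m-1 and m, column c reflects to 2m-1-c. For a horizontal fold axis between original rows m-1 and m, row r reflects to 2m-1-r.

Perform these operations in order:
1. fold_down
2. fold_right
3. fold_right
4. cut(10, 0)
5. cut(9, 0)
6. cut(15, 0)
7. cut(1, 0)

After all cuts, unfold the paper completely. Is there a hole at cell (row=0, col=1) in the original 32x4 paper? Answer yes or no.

Op 1 fold_down: fold axis h@16; visible region now rows[16,32) x cols[0,4) = 16x4
Op 2 fold_right: fold axis v@2; visible region now rows[16,32) x cols[2,4) = 16x2
Op 3 fold_right: fold axis v@3; visible region now rows[16,32) x cols[3,4) = 16x1
Op 4 cut(10, 0): punch at orig (26,3); cuts so far [(26, 3)]; region rows[16,32) x cols[3,4) = 16x1
Op 5 cut(9, 0): punch at orig (25,3); cuts so far [(25, 3), (26, 3)]; region rows[16,32) x cols[3,4) = 16x1
Op 6 cut(15, 0): punch at orig (31,3); cuts so far [(25, 3), (26, 3), (31, 3)]; region rows[16,32) x cols[3,4) = 16x1
Op 7 cut(1, 0): punch at orig (17,3); cuts so far [(17, 3), (25, 3), (26, 3), (31, 3)]; region rows[16,32) x cols[3,4) = 16x1
Unfold 1 (reflect across v@3): 8 holes -> [(17, 2), (17, 3), (25, 2), (25, 3), (26, 2), (26, 3), (31, 2), (31, 3)]
Unfold 2 (reflect across v@2): 16 holes -> [(17, 0), (17, 1), (17, 2), (17, 3), (25, 0), (25, 1), (25, 2), (25, 3), (26, 0), (26, 1), (26, 2), (26, 3), (31, 0), (31, 1), (31, 2), (31, 3)]
Unfold 3 (reflect across h@16): 32 holes -> [(0, 0), (0, 1), (0, 2), (0, 3), (5, 0), (5, 1), (5, 2), (5, 3), (6, 0), (6, 1), (6, 2), (6, 3), (14, 0), (14, 1), (14, 2), (14, 3), (17, 0), (17, 1), (17, 2), (17, 3), (25, 0), (25, 1), (25, 2), (25, 3), (26, 0), (26, 1), (26, 2), (26, 3), (31, 0), (31, 1), (31, 2), (31, 3)]
Holes: [(0, 0), (0, 1), (0, 2), (0, 3), (5, 0), (5, 1), (5, 2), (5, 3), (6, 0), (6, 1), (6, 2), (6, 3), (14, 0), (14, 1), (14, 2), (14, 3), (17, 0), (17, 1), (17, 2), (17, 3), (25, 0), (25, 1), (25, 2), (25, 3), (26, 0), (26, 1), (26, 2), (26, 3), (31, 0), (31, 1), (31, 2), (31, 3)]

Answer: yes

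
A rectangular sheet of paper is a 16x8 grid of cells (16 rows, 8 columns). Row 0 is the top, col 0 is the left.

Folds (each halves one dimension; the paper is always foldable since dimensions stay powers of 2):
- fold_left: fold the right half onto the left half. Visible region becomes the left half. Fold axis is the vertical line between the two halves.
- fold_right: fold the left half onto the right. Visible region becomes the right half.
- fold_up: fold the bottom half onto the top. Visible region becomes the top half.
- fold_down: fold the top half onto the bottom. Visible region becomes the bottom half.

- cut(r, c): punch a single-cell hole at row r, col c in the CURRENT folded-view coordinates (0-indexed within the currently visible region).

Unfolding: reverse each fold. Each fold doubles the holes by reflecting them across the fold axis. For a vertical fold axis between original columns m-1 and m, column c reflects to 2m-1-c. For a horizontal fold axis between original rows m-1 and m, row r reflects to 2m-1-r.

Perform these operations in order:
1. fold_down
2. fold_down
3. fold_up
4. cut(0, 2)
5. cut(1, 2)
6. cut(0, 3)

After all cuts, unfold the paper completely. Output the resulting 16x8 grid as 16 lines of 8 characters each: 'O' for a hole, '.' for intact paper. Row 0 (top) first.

Answer: ..OO....
..O.....
..O.....
..OO....
..OO....
..O.....
..O.....
..OO....
..OO....
..O.....
..O.....
..OO....
..OO....
..O.....
..O.....
..OO....

Derivation:
Op 1 fold_down: fold axis h@8; visible region now rows[8,16) x cols[0,8) = 8x8
Op 2 fold_down: fold axis h@12; visible region now rows[12,16) x cols[0,8) = 4x8
Op 3 fold_up: fold axis h@14; visible region now rows[12,14) x cols[0,8) = 2x8
Op 4 cut(0, 2): punch at orig (12,2); cuts so far [(12, 2)]; region rows[12,14) x cols[0,8) = 2x8
Op 5 cut(1, 2): punch at orig (13,2); cuts so far [(12, 2), (13, 2)]; region rows[12,14) x cols[0,8) = 2x8
Op 6 cut(0, 3): punch at orig (12,3); cuts so far [(12, 2), (12, 3), (13, 2)]; region rows[12,14) x cols[0,8) = 2x8
Unfold 1 (reflect across h@14): 6 holes -> [(12, 2), (12, 3), (13, 2), (14, 2), (15, 2), (15, 3)]
Unfold 2 (reflect across h@12): 12 holes -> [(8, 2), (8, 3), (9, 2), (10, 2), (11, 2), (11, 3), (12, 2), (12, 3), (13, 2), (14, 2), (15, 2), (15, 3)]
Unfold 3 (reflect across h@8): 24 holes -> [(0, 2), (0, 3), (1, 2), (2, 2), (3, 2), (3, 3), (4, 2), (4, 3), (5, 2), (6, 2), (7, 2), (7, 3), (8, 2), (8, 3), (9, 2), (10, 2), (11, 2), (11, 3), (12, 2), (12, 3), (13, 2), (14, 2), (15, 2), (15, 3)]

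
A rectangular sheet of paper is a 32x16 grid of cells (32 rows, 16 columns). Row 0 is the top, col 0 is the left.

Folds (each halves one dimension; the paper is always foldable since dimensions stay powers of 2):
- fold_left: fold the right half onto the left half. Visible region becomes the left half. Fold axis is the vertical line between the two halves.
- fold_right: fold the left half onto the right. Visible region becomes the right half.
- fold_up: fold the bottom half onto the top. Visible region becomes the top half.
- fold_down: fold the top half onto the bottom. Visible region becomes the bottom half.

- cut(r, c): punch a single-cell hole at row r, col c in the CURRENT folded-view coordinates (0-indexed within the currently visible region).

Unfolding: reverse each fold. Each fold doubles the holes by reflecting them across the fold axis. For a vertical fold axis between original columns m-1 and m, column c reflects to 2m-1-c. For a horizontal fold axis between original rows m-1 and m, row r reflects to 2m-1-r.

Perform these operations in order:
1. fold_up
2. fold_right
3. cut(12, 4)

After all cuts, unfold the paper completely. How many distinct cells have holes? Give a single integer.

Answer: 4

Derivation:
Op 1 fold_up: fold axis h@16; visible region now rows[0,16) x cols[0,16) = 16x16
Op 2 fold_right: fold axis v@8; visible region now rows[0,16) x cols[8,16) = 16x8
Op 3 cut(12, 4): punch at orig (12,12); cuts so far [(12, 12)]; region rows[0,16) x cols[8,16) = 16x8
Unfold 1 (reflect across v@8): 2 holes -> [(12, 3), (12, 12)]
Unfold 2 (reflect across h@16): 4 holes -> [(12, 3), (12, 12), (19, 3), (19, 12)]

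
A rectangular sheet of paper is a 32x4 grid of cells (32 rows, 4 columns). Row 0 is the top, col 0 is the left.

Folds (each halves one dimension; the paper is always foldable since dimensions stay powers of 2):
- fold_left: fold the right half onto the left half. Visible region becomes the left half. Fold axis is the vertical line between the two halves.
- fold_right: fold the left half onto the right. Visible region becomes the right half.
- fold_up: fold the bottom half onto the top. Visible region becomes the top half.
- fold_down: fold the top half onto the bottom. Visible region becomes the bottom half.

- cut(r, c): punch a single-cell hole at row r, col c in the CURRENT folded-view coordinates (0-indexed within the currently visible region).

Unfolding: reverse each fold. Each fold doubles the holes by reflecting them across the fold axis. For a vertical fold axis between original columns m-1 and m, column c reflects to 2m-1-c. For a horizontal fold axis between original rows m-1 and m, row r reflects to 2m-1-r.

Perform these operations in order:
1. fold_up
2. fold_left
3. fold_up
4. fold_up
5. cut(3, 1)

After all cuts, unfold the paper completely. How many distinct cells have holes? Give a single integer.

Op 1 fold_up: fold axis h@16; visible region now rows[0,16) x cols[0,4) = 16x4
Op 2 fold_left: fold axis v@2; visible region now rows[0,16) x cols[0,2) = 16x2
Op 3 fold_up: fold axis h@8; visible region now rows[0,8) x cols[0,2) = 8x2
Op 4 fold_up: fold axis h@4; visible region now rows[0,4) x cols[0,2) = 4x2
Op 5 cut(3, 1): punch at orig (3,1); cuts so far [(3, 1)]; region rows[0,4) x cols[0,2) = 4x2
Unfold 1 (reflect across h@4): 2 holes -> [(3, 1), (4, 1)]
Unfold 2 (reflect across h@8): 4 holes -> [(3, 1), (4, 1), (11, 1), (12, 1)]
Unfold 3 (reflect across v@2): 8 holes -> [(3, 1), (3, 2), (4, 1), (4, 2), (11, 1), (11, 2), (12, 1), (12, 2)]
Unfold 4 (reflect across h@16): 16 holes -> [(3, 1), (3, 2), (4, 1), (4, 2), (11, 1), (11, 2), (12, 1), (12, 2), (19, 1), (19, 2), (20, 1), (20, 2), (27, 1), (27, 2), (28, 1), (28, 2)]

Answer: 16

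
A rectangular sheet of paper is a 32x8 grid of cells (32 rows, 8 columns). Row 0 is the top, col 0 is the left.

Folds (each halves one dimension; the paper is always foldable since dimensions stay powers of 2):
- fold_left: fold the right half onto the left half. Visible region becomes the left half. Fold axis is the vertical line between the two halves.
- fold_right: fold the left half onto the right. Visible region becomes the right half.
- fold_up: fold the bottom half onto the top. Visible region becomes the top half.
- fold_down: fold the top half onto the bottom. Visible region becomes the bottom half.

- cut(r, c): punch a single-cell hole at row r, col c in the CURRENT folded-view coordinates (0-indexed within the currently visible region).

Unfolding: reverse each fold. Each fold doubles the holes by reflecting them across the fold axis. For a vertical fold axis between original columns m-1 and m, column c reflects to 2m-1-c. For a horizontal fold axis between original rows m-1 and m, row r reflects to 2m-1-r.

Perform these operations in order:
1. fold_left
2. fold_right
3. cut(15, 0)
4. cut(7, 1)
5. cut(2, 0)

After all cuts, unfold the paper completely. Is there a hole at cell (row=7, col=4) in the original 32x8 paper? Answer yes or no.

Answer: yes

Derivation:
Op 1 fold_left: fold axis v@4; visible region now rows[0,32) x cols[0,4) = 32x4
Op 2 fold_right: fold axis v@2; visible region now rows[0,32) x cols[2,4) = 32x2
Op 3 cut(15, 0): punch at orig (15,2); cuts so far [(15, 2)]; region rows[0,32) x cols[2,4) = 32x2
Op 4 cut(7, 1): punch at orig (7,3); cuts so far [(7, 3), (15, 2)]; region rows[0,32) x cols[2,4) = 32x2
Op 5 cut(2, 0): punch at orig (2,2); cuts so far [(2, 2), (7, 3), (15, 2)]; region rows[0,32) x cols[2,4) = 32x2
Unfold 1 (reflect across v@2): 6 holes -> [(2, 1), (2, 2), (7, 0), (7, 3), (15, 1), (15, 2)]
Unfold 2 (reflect across v@4): 12 holes -> [(2, 1), (2, 2), (2, 5), (2, 6), (7, 0), (7, 3), (7, 4), (7, 7), (15, 1), (15, 2), (15, 5), (15, 6)]
Holes: [(2, 1), (2, 2), (2, 5), (2, 6), (7, 0), (7, 3), (7, 4), (7, 7), (15, 1), (15, 2), (15, 5), (15, 6)]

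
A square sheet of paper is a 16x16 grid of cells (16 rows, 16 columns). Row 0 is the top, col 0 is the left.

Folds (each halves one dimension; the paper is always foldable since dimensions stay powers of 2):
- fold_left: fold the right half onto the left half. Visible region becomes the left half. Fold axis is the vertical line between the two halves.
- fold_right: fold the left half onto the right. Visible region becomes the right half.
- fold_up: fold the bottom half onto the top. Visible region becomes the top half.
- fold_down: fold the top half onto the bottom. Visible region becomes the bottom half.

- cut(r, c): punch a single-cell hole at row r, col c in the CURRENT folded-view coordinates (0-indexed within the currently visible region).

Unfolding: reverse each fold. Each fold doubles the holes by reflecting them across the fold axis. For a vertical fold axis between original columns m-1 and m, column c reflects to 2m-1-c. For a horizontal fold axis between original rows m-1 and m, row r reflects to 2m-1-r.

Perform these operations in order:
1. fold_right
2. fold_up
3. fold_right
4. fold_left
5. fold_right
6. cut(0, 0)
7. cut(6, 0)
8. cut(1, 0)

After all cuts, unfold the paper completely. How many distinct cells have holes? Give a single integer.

Answer: 96

Derivation:
Op 1 fold_right: fold axis v@8; visible region now rows[0,16) x cols[8,16) = 16x8
Op 2 fold_up: fold axis h@8; visible region now rows[0,8) x cols[8,16) = 8x8
Op 3 fold_right: fold axis v@12; visible region now rows[0,8) x cols[12,16) = 8x4
Op 4 fold_left: fold axis v@14; visible region now rows[0,8) x cols[12,14) = 8x2
Op 5 fold_right: fold axis v@13; visible region now rows[0,8) x cols[13,14) = 8x1
Op 6 cut(0, 0): punch at orig (0,13); cuts so far [(0, 13)]; region rows[0,8) x cols[13,14) = 8x1
Op 7 cut(6, 0): punch at orig (6,13); cuts so far [(0, 13), (6, 13)]; region rows[0,8) x cols[13,14) = 8x1
Op 8 cut(1, 0): punch at orig (1,13); cuts so far [(0, 13), (1, 13), (6, 13)]; region rows[0,8) x cols[13,14) = 8x1
Unfold 1 (reflect across v@13): 6 holes -> [(0, 12), (0, 13), (1, 12), (1, 13), (6, 12), (6, 13)]
Unfold 2 (reflect across v@14): 12 holes -> [(0, 12), (0, 13), (0, 14), (0, 15), (1, 12), (1, 13), (1, 14), (1, 15), (6, 12), (6, 13), (6, 14), (6, 15)]
Unfold 3 (reflect across v@12): 24 holes -> [(0, 8), (0, 9), (0, 10), (0, 11), (0, 12), (0, 13), (0, 14), (0, 15), (1, 8), (1, 9), (1, 10), (1, 11), (1, 12), (1, 13), (1, 14), (1, 15), (6, 8), (6, 9), (6, 10), (6, 11), (6, 12), (6, 13), (6, 14), (6, 15)]
Unfold 4 (reflect across h@8): 48 holes -> [(0, 8), (0, 9), (0, 10), (0, 11), (0, 12), (0, 13), (0, 14), (0, 15), (1, 8), (1, 9), (1, 10), (1, 11), (1, 12), (1, 13), (1, 14), (1, 15), (6, 8), (6, 9), (6, 10), (6, 11), (6, 12), (6, 13), (6, 14), (6, 15), (9, 8), (9, 9), (9, 10), (9, 11), (9, 12), (9, 13), (9, 14), (9, 15), (14, 8), (14, 9), (14, 10), (14, 11), (14, 12), (14, 13), (14, 14), (14, 15), (15, 8), (15, 9), (15, 10), (15, 11), (15, 12), (15, 13), (15, 14), (15, 15)]
Unfold 5 (reflect across v@8): 96 holes -> [(0, 0), (0, 1), (0, 2), (0, 3), (0, 4), (0, 5), (0, 6), (0, 7), (0, 8), (0, 9), (0, 10), (0, 11), (0, 12), (0, 13), (0, 14), (0, 15), (1, 0), (1, 1), (1, 2), (1, 3), (1, 4), (1, 5), (1, 6), (1, 7), (1, 8), (1, 9), (1, 10), (1, 11), (1, 12), (1, 13), (1, 14), (1, 15), (6, 0), (6, 1), (6, 2), (6, 3), (6, 4), (6, 5), (6, 6), (6, 7), (6, 8), (6, 9), (6, 10), (6, 11), (6, 12), (6, 13), (6, 14), (6, 15), (9, 0), (9, 1), (9, 2), (9, 3), (9, 4), (9, 5), (9, 6), (9, 7), (9, 8), (9, 9), (9, 10), (9, 11), (9, 12), (9, 13), (9, 14), (9, 15), (14, 0), (14, 1), (14, 2), (14, 3), (14, 4), (14, 5), (14, 6), (14, 7), (14, 8), (14, 9), (14, 10), (14, 11), (14, 12), (14, 13), (14, 14), (14, 15), (15, 0), (15, 1), (15, 2), (15, 3), (15, 4), (15, 5), (15, 6), (15, 7), (15, 8), (15, 9), (15, 10), (15, 11), (15, 12), (15, 13), (15, 14), (15, 15)]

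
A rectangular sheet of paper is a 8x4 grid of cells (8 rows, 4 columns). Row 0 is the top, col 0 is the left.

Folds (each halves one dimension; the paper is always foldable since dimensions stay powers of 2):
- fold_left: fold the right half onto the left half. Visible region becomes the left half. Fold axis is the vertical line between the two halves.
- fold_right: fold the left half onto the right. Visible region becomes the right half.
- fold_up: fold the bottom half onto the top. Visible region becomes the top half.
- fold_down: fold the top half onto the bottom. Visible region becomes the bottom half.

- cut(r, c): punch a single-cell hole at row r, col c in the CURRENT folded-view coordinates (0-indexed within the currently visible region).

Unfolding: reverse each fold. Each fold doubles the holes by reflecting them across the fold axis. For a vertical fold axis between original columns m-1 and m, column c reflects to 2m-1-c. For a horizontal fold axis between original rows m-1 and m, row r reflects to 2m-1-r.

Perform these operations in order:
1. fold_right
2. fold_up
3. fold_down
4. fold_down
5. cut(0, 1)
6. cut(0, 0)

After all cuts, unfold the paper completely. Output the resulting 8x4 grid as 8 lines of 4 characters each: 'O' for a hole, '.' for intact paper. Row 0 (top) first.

Op 1 fold_right: fold axis v@2; visible region now rows[0,8) x cols[2,4) = 8x2
Op 2 fold_up: fold axis h@4; visible region now rows[0,4) x cols[2,4) = 4x2
Op 3 fold_down: fold axis h@2; visible region now rows[2,4) x cols[2,4) = 2x2
Op 4 fold_down: fold axis h@3; visible region now rows[3,4) x cols[2,4) = 1x2
Op 5 cut(0, 1): punch at orig (3,3); cuts so far [(3, 3)]; region rows[3,4) x cols[2,4) = 1x2
Op 6 cut(0, 0): punch at orig (3,2); cuts so far [(3, 2), (3, 3)]; region rows[3,4) x cols[2,4) = 1x2
Unfold 1 (reflect across h@3): 4 holes -> [(2, 2), (2, 3), (3, 2), (3, 3)]
Unfold 2 (reflect across h@2): 8 holes -> [(0, 2), (0, 3), (1, 2), (1, 3), (2, 2), (2, 3), (3, 2), (3, 3)]
Unfold 3 (reflect across h@4): 16 holes -> [(0, 2), (0, 3), (1, 2), (1, 3), (2, 2), (2, 3), (3, 2), (3, 3), (4, 2), (4, 3), (5, 2), (5, 3), (6, 2), (6, 3), (7, 2), (7, 3)]
Unfold 4 (reflect across v@2): 32 holes -> [(0, 0), (0, 1), (0, 2), (0, 3), (1, 0), (1, 1), (1, 2), (1, 3), (2, 0), (2, 1), (2, 2), (2, 3), (3, 0), (3, 1), (3, 2), (3, 3), (4, 0), (4, 1), (4, 2), (4, 3), (5, 0), (5, 1), (5, 2), (5, 3), (6, 0), (6, 1), (6, 2), (6, 3), (7, 0), (7, 1), (7, 2), (7, 3)]

Answer: OOOO
OOOO
OOOO
OOOO
OOOO
OOOO
OOOO
OOOO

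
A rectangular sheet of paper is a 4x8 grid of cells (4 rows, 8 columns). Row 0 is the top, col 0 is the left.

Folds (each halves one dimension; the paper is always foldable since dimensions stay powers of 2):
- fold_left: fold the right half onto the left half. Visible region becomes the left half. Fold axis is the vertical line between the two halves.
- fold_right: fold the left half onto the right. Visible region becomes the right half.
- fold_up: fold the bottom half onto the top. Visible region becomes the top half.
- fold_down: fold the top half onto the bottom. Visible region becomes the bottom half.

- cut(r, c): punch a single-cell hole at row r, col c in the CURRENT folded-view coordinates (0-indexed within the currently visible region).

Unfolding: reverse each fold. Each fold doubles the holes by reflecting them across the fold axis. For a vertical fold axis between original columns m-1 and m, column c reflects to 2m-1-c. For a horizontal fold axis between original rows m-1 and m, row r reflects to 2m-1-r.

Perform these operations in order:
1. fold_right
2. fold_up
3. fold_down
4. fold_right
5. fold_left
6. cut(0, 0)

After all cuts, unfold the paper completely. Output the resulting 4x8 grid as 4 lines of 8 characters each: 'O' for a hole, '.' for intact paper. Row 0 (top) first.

Answer: OOOOOOOO
OOOOOOOO
OOOOOOOO
OOOOOOOO

Derivation:
Op 1 fold_right: fold axis v@4; visible region now rows[0,4) x cols[4,8) = 4x4
Op 2 fold_up: fold axis h@2; visible region now rows[0,2) x cols[4,8) = 2x4
Op 3 fold_down: fold axis h@1; visible region now rows[1,2) x cols[4,8) = 1x4
Op 4 fold_right: fold axis v@6; visible region now rows[1,2) x cols[6,8) = 1x2
Op 5 fold_left: fold axis v@7; visible region now rows[1,2) x cols[6,7) = 1x1
Op 6 cut(0, 0): punch at orig (1,6); cuts so far [(1, 6)]; region rows[1,2) x cols[6,7) = 1x1
Unfold 1 (reflect across v@7): 2 holes -> [(1, 6), (1, 7)]
Unfold 2 (reflect across v@6): 4 holes -> [(1, 4), (1, 5), (1, 6), (1, 7)]
Unfold 3 (reflect across h@1): 8 holes -> [(0, 4), (0, 5), (0, 6), (0, 7), (1, 4), (1, 5), (1, 6), (1, 7)]
Unfold 4 (reflect across h@2): 16 holes -> [(0, 4), (0, 5), (0, 6), (0, 7), (1, 4), (1, 5), (1, 6), (1, 7), (2, 4), (2, 5), (2, 6), (2, 7), (3, 4), (3, 5), (3, 6), (3, 7)]
Unfold 5 (reflect across v@4): 32 holes -> [(0, 0), (0, 1), (0, 2), (0, 3), (0, 4), (0, 5), (0, 6), (0, 7), (1, 0), (1, 1), (1, 2), (1, 3), (1, 4), (1, 5), (1, 6), (1, 7), (2, 0), (2, 1), (2, 2), (2, 3), (2, 4), (2, 5), (2, 6), (2, 7), (3, 0), (3, 1), (3, 2), (3, 3), (3, 4), (3, 5), (3, 6), (3, 7)]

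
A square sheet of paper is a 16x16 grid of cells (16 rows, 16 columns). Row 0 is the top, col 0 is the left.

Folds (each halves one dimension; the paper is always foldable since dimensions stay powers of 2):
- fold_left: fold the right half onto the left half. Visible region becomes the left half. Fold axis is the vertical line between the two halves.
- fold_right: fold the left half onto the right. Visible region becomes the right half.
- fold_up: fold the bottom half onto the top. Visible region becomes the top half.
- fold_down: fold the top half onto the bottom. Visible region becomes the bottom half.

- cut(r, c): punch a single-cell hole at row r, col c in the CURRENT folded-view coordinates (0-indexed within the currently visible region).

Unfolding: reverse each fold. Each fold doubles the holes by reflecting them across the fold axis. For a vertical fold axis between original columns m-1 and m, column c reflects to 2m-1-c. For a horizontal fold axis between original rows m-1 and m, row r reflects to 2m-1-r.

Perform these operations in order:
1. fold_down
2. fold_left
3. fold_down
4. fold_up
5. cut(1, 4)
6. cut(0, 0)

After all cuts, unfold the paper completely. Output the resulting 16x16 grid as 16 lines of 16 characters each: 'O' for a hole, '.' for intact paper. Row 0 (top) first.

Op 1 fold_down: fold axis h@8; visible region now rows[8,16) x cols[0,16) = 8x16
Op 2 fold_left: fold axis v@8; visible region now rows[8,16) x cols[0,8) = 8x8
Op 3 fold_down: fold axis h@12; visible region now rows[12,16) x cols[0,8) = 4x8
Op 4 fold_up: fold axis h@14; visible region now rows[12,14) x cols[0,8) = 2x8
Op 5 cut(1, 4): punch at orig (13,4); cuts so far [(13, 4)]; region rows[12,14) x cols[0,8) = 2x8
Op 6 cut(0, 0): punch at orig (12,0); cuts so far [(12, 0), (13, 4)]; region rows[12,14) x cols[0,8) = 2x8
Unfold 1 (reflect across h@14): 4 holes -> [(12, 0), (13, 4), (14, 4), (15, 0)]
Unfold 2 (reflect across h@12): 8 holes -> [(8, 0), (9, 4), (10, 4), (11, 0), (12, 0), (13, 4), (14, 4), (15, 0)]
Unfold 3 (reflect across v@8): 16 holes -> [(8, 0), (8, 15), (9, 4), (9, 11), (10, 4), (10, 11), (11, 0), (11, 15), (12, 0), (12, 15), (13, 4), (13, 11), (14, 4), (14, 11), (15, 0), (15, 15)]
Unfold 4 (reflect across h@8): 32 holes -> [(0, 0), (0, 15), (1, 4), (1, 11), (2, 4), (2, 11), (3, 0), (3, 15), (4, 0), (4, 15), (5, 4), (5, 11), (6, 4), (6, 11), (7, 0), (7, 15), (8, 0), (8, 15), (9, 4), (9, 11), (10, 4), (10, 11), (11, 0), (11, 15), (12, 0), (12, 15), (13, 4), (13, 11), (14, 4), (14, 11), (15, 0), (15, 15)]

Answer: O..............O
....O......O....
....O......O....
O..............O
O..............O
....O......O....
....O......O....
O..............O
O..............O
....O......O....
....O......O....
O..............O
O..............O
....O......O....
....O......O....
O..............O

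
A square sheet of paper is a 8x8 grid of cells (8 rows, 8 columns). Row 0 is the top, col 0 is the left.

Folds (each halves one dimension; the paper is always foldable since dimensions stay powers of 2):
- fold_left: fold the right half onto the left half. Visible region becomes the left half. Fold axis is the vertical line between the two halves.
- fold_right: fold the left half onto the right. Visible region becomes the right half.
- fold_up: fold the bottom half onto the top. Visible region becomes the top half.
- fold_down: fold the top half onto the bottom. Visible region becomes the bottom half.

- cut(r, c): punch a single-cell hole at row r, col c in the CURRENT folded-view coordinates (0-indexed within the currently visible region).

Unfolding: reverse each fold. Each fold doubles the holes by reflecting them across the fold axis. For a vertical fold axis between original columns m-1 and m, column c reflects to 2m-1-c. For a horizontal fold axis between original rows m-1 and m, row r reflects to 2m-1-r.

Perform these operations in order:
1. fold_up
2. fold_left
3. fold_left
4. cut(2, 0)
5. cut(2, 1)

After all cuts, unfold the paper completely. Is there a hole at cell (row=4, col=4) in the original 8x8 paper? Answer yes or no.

Answer: no

Derivation:
Op 1 fold_up: fold axis h@4; visible region now rows[0,4) x cols[0,8) = 4x8
Op 2 fold_left: fold axis v@4; visible region now rows[0,4) x cols[0,4) = 4x4
Op 3 fold_left: fold axis v@2; visible region now rows[0,4) x cols[0,2) = 4x2
Op 4 cut(2, 0): punch at orig (2,0); cuts so far [(2, 0)]; region rows[0,4) x cols[0,2) = 4x2
Op 5 cut(2, 1): punch at orig (2,1); cuts so far [(2, 0), (2, 1)]; region rows[0,4) x cols[0,2) = 4x2
Unfold 1 (reflect across v@2): 4 holes -> [(2, 0), (2, 1), (2, 2), (2, 3)]
Unfold 2 (reflect across v@4): 8 holes -> [(2, 0), (2, 1), (2, 2), (2, 3), (2, 4), (2, 5), (2, 6), (2, 7)]
Unfold 3 (reflect across h@4): 16 holes -> [(2, 0), (2, 1), (2, 2), (2, 3), (2, 4), (2, 5), (2, 6), (2, 7), (5, 0), (5, 1), (5, 2), (5, 3), (5, 4), (5, 5), (5, 6), (5, 7)]
Holes: [(2, 0), (2, 1), (2, 2), (2, 3), (2, 4), (2, 5), (2, 6), (2, 7), (5, 0), (5, 1), (5, 2), (5, 3), (5, 4), (5, 5), (5, 6), (5, 7)]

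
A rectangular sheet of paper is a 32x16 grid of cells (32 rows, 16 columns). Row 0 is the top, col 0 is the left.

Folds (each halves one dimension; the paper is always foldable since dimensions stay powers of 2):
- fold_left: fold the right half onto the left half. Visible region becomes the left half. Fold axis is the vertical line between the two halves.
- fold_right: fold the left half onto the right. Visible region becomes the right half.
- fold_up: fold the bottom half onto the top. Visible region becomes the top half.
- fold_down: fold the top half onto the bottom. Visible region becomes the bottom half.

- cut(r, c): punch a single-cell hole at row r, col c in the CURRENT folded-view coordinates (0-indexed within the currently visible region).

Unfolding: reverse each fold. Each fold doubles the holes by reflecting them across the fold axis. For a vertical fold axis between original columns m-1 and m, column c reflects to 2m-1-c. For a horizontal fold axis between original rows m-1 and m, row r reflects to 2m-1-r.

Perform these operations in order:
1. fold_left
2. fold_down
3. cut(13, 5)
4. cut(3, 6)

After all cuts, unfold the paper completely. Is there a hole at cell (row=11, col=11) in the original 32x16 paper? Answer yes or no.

Answer: no

Derivation:
Op 1 fold_left: fold axis v@8; visible region now rows[0,32) x cols[0,8) = 32x8
Op 2 fold_down: fold axis h@16; visible region now rows[16,32) x cols[0,8) = 16x8
Op 3 cut(13, 5): punch at orig (29,5); cuts so far [(29, 5)]; region rows[16,32) x cols[0,8) = 16x8
Op 4 cut(3, 6): punch at orig (19,6); cuts so far [(19, 6), (29, 5)]; region rows[16,32) x cols[0,8) = 16x8
Unfold 1 (reflect across h@16): 4 holes -> [(2, 5), (12, 6), (19, 6), (29, 5)]
Unfold 2 (reflect across v@8): 8 holes -> [(2, 5), (2, 10), (12, 6), (12, 9), (19, 6), (19, 9), (29, 5), (29, 10)]
Holes: [(2, 5), (2, 10), (12, 6), (12, 9), (19, 6), (19, 9), (29, 5), (29, 10)]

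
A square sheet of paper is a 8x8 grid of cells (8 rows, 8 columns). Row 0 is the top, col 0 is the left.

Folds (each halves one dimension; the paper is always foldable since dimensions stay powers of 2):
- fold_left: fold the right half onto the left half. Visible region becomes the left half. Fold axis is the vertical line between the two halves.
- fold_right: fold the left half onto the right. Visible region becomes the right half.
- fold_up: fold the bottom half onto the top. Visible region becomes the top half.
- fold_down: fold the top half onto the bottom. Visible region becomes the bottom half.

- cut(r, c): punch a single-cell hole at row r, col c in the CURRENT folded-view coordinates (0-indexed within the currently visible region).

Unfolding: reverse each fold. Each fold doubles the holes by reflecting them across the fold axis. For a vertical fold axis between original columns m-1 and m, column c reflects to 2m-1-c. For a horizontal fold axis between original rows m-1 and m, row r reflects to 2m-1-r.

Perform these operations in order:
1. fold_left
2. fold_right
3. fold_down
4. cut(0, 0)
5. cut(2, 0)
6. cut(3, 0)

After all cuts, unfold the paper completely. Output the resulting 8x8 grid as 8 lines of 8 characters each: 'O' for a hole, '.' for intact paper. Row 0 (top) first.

Answer: .OO..OO.
.OO..OO.
........
.OO..OO.
.OO..OO.
........
.OO..OO.
.OO..OO.

Derivation:
Op 1 fold_left: fold axis v@4; visible region now rows[0,8) x cols[0,4) = 8x4
Op 2 fold_right: fold axis v@2; visible region now rows[0,8) x cols[2,4) = 8x2
Op 3 fold_down: fold axis h@4; visible region now rows[4,8) x cols[2,4) = 4x2
Op 4 cut(0, 0): punch at orig (4,2); cuts so far [(4, 2)]; region rows[4,8) x cols[2,4) = 4x2
Op 5 cut(2, 0): punch at orig (6,2); cuts so far [(4, 2), (6, 2)]; region rows[4,8) x cols[2,4) = 4x2
Op 6 cut(3, 0): punch at orig (7,2); cuts so far [(4, 2), (6, 2), (7, 2)]; region rows[4,8) x cols[2,4) = 4x2
Unfold 1 (reflect across h@4): 6 holes -> [(0, 2), (1, 2), (3, 2), (4, 2), (6, 2), (7, 2)]
Unfold 2 (reflect across v@2): 12 holes -> [(0, 1), (0, 2), (1, 1), (1, 2), (3, 1), (3, 2), (4, 1), (4, 2), (6, 1), (6, 2), (7, 1), (7, 2)]
Unfold 3 (reflect across v@4): 24 holes -> [(0, 1), (0, 2), (0, 5), (0, 6), (1, 1), (1, 2), (1, 5), (1, 6), (3, 1), (3, 2), (3, 5), (3, 6), (4, 1), (4, 2), (4, 5), (4, 6), (6, 1), (6, 2), (6, 5), (6, 6), (7, 1), (7, 2), (7, 5), (7, 6)]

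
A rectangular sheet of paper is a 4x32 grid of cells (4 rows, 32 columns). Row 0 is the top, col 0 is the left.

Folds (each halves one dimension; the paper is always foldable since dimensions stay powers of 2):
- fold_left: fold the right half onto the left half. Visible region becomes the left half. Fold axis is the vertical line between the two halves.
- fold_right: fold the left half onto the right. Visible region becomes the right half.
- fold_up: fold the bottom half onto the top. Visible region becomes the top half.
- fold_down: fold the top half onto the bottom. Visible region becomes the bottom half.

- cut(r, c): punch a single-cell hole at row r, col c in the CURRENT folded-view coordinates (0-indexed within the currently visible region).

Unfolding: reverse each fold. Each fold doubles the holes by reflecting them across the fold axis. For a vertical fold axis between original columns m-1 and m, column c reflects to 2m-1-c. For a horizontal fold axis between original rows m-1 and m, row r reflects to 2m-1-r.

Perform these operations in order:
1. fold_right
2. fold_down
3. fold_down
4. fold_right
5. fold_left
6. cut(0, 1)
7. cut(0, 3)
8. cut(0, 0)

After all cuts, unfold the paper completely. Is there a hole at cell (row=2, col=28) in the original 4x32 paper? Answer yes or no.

Op 1 fold_right: fold axis v@16; visible region now rows[0,4) x cols[16,32) = 4x16
Op 2 fold_down: fold axis h@2; visible region now rows[2,4) x cols[16,32) = 2x16
Op 3 fold_down: fold axis h@3; visible region now rows[3,4) x cols[16,32) = 1x16
Op 4 fold_right: fold axis v@24; visible region now rows[3,4) x cols[24,32) = 1x8
Op 5 fold_left: fold axis v@28; visible region now rows[3,4) x cols[24,28) = 1x4
Op 6 cut(0, 1): punch at orig (3,25); cuts so far [(3, 25)]; region rows[3,4) x cols[24,28) = 1x4
Op 7 cut(0, 3): punch at orig (3,27); cuts so far [(3, 25), (3, 27)]; region rows[3,4) x cols[24,28) = 1x4
Op 8 cut(0, 0): punch at orig (3,24); cuts so far [(3, 24), (3, 25), (3, 27)]; region rows[3,4) x cols[24,28) = 1x4
Unfold 1 (reflect across v@28): 6 holes -> [(3, 24), (3, 25), (3, 27), (3, 28), (3, 30), (3, 31)]
Unfold 2 (reflect across v@24): 12 holes -> [(3, 16), (3, 17), (3, 19), (3, 20), (3, 22), (3, 23), (3, 24), (3, 25), (3, 27), (3, 28), (3, 30), (3, 31)]
Unfold 3 (reflect across h@3): 24 holes -> [(2, 16), (2, 17), (2, 19), (2, 20), (2, 22), (2, 23), (2, 24), (2, 25), (2, 27), (2, 28), (2, 30), (2, 31), (3, 16), (3, 17), (3, 19), (3, 20), (3, 22), (3, 23), (3, 24), (3, 25), (3, 27), (3, 28), (3, 30), (3, 31)]
Unfold 4 (reflect across h@2): 48 holes -> [(0, 16), (0, 17), (0, 19), (0, 20), (0, 22), (0, 23), (0, 24), (0, 25), (0, 27), (0, 28), (0, 30), (0, 31), (1, 16), (1, 17), (1, 19), (1, 20), (1, 22), (1, 23), (1, 24), (1, 25), (1, 27), (1, 28), (1, 30), (1, 31), (2, 16), (2, 17), (2, 19), (2, 20), (2, 22), (2, 23), (2, 24), (2, 25), (2, 27), (2, 28), (2, 30), (2, 31), (3, 16), (3, 17), (3, 19), (3, 20), (3, 22), (3, 23), (3, 24), (3, 25), (3, 27), (3, 28), (3, 30), (3, 31)]
Unfold 5 (reflect across v@16): 96 holes -> [(0, 0), (0, 1), (0, 3), (0, 4), (0, 6), (0, 7), (0, 8), (0, 9), (0, 11), (0, 12), (0, 14), (0, 15), (0, 16), (0, 17), (0, 19), (0, 20), (0, 22), (0, 23), (0, 24), (0, 25), (0, 27), (0, 28), (0, 30), (0, 31), (1, 0), (1, 1), (1, 3), (1, 4), (1, 6), (1, 7), (1, 8), (1, 9), (1, 11), (1, 12), (1, 14), (1, 15), (1, 16), (1, 17), (1, 19), (1, 20), (1, 22), (1, 23), (1, 24), (1, 25), (1, 27), (1, 28), (1, 30), (1, 31), (2, 0), (2, 1), (2, 3), (2, 4), (2, 6), (2, 7), (2, 8), (2, 9), (2, 11), (2, 12), (2, 14), (2, 15), (2, 16), (2, 17), (2, 19), (2, 20), (2, 22), (2, 23), (2, 24), (2, 25), (2, 27), (2, 28), (2, 30), (2, 31), (3, 0), (3, 1), (3, 3), (3, 4), (3, 6), (3, 7), (3, 8), (3, 9), (3, 11), (3, 12), (3, 14), (3, 15), (3, 16), (3, 17), (3, 19), (3, 20), (3, 22), (3, 23), (3, 24), (3, 25), (3, 27), (3, 28), (3, 30), (3, 31)]
Holes: [(0, 0), (0, 1), (0, 3), (0, 4), (0, 6), (0, 7), (0, 8), (0, 9), (0, 11), (0, 12), (0, 14), (0, 15), (0, 16), (0, 17), (0, 19), (0, 20), (0, 22), (0, 23), (0, 24), (0, 25), (0, 27), (0, 28), (0, 30), (0, 31), (1, 0), (1, 1), (1, 3), (1, 4), (1, 6), (1, 7), (1, 8), (1, 9), (1, 11), (1, 12), (1, 14), (1, 15), (1, 16), (1, 17), (1, 19), (1, 20), (1, 22), (1, 23), (1, 24), (1, 25), (1, 27), (1, 28), (1, 30), (1, 31), (2, 0), (2, 1), (2, 3), (2, 4), (2, 6), (2, 7), (2, 8), (2, 9), (2, 11), (2, 12), (2, 14), (2, 15), (2, 16), (2, 17), (2, 19), (2, 20), (2, 22), (2, 23), (2, 24), (2, 25), (2, 27), (2, 28), (2, 30), (2, 31), (3, 0), (3, 1), (3, 3), (3, 4), (3, 6), (3, 7), (3, 8), (3, 9), (3, 11), (3, 12), (3, 14), (3, 15), (3, 16), (3, 17), (3, 19), (3, 20), (3, 22), (3, 23), (3, 24), (3, 25), (3, 27), (3, 28), (3, 30), (3, 31)]

Answer: yes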